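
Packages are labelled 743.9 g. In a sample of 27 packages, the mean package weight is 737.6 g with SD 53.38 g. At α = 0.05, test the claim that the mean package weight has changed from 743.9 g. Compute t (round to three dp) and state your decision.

t = -0.613; fail to reject H0

H0: μ = 743.9; H1: μ ≠ 743.9 (one-sample t-test, two-sided).
t = (x̄ − μ₀)/(s/√n) = (737.6 − 743.9)/(53.38/√27) = -0.613
df = n − 1 = 26
Two-sided p-value ≈ 0.5450
Since p ≈ 0.5450 > α = 0.05, fail to reject H0; the evidence is not statistically significant.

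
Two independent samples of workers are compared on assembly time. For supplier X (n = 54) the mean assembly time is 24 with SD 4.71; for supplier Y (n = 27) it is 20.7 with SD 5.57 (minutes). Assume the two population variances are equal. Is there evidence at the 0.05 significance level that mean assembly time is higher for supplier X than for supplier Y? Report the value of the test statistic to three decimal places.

2.795

Let group 1 = supplier X, group 2 = supplier Y. H0: μ_1 = μ_2; H1: μ_1 > μ_2 (two-sample pooled-variance t-test, right-tailed).
s_p² = [(54−1)·4.71² + (27−1)·5.57²]/(54+27−2) = 25.0937
t = (24 − 20.7)/√[25.0937·(1/54 + 1/27)] = 2.795
df = n₁ + n₂ − 2 = 79
p-value = P(T ≥ 2.795) ≈ 0.003
Since p ≈ 0.003 < α = 0.05, reject H0; the evidence is statistically significant.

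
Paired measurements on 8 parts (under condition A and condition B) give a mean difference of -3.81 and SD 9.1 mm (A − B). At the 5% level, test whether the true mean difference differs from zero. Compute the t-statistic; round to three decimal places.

-1.184

H0: μ_d = 0; H1: μ_d ≠ 0 (paired t-test on the differences, two-sided).
t = d̄/(s_d/√n) = -3.81/(9.1/√8) = -1.184
df = n − 1 = 7
Two-sided p-value ≈ 0.275
Since p ≈ 0.275 > α = 0.05, fail to reject H0; the data do not provide sufficient evidence against H0.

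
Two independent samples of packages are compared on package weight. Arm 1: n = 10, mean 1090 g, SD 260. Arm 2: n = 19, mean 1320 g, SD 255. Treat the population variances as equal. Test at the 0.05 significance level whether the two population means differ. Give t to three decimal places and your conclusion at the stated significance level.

Let group 1 = arm 1, group 2 = arm 2. H0: μ_1 = μ_2; H1: μ_1 ≠ μ_2 (two-sample pooled-variance t-test, two-sided).
s_p² = [(10−1)·260² + (19−1)·255²]/(10+19−2) = 65883.3
t = (1090 − 1320)/√[65883.3·(1/10 + 1/19)] = -2.294
df = n₁ + n₂ − 2 = 27
Two-sided p-value ≈ 0.0298
Since p ≈ 0.0298 < α = 0.05, reject H0; the data support H1.

t = -2.294; reject H0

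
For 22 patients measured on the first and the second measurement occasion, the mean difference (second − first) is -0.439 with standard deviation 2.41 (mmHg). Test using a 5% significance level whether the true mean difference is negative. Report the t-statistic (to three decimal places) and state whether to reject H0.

H0: μ_d = 0; H1: μ_d < 0 (paired t-test on the differences, left-tailed).
t = d̄/(s_d/√n) = -0.439/(2.41/√22) = -0.854
df = n − 1 = 21
p-value = P(T ≤ -0.854) ≈ 0.2013
Since p ≈ 0.2013 > α = 0.05, fail to reject H0; the data do not provide sufficient evidence against H0.

t = -0.854; fail to reject H0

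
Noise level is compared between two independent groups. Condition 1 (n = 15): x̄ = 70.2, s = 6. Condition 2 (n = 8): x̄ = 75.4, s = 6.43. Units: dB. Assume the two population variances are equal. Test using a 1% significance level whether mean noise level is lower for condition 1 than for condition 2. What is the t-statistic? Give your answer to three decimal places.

Let group 1 = condition 1, group 2 = condition 2. H0: μ_1 = μ_2; H1: μ_1 < μ_2 (two-sample pooled-variance t-test, left-tailed).
s_p² = [(15−1)·6² + (8−1)·6.43²]/(15+8−2) = 37.7816
t = (70.2 − 75.4)/√[37.7816·(1/15 + 1/8)] = -1.932
df = n₁ + n₂ − 2 = 21
p-value = P(T ≤ -1.932) ≈ 0.0335
Since p ≈ 0.0335 > α = 0.01, fail to reject H0; the data do not provide sufficient evidence against H0.

-1.932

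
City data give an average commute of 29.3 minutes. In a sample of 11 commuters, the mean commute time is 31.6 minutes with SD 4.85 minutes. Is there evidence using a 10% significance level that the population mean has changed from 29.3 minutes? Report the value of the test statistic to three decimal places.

H0: μ = 29.3; H1: μ ≠ 29.3 (one-sample t-test, two-sided).
t = (x̄ − μ₀)/(s/√n) = (31.6 − 29.3)/(4.85/√11) = 1.573
df = n − 1 = 10
Two-sided p-value ≈ 0.147
Since p ≈ 0.147 > α = 0.1, fail to reject H0; the evidence is not statistically significant.

1.573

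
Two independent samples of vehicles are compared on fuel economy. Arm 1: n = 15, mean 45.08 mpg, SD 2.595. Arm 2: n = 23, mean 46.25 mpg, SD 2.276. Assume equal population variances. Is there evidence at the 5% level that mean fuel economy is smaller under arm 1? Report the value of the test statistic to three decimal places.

-1.466

Let group 1 = arm 1, group 2 = arm 2. H0: μ_1 = μ_2; H1: μ_1 < μ_2 (two-sample pooled-variance t-test, left-tailed).
s_p² = [(15−1)·2.595² + (23−1)·2.276²]/(15+23−2) = 5.78445
t = (45.08 − 46.25)/√[5.78445·(1/15 + 1/23)] = -1.466
df = n₁ + n₂ − 2 = 36
p-value = P(T ≤ -1.466) ≈ 0.0757
Since p ≈ 0.0757 > α = 0.05, fail to reject H0; the data do not provide sufficient evidence against H0.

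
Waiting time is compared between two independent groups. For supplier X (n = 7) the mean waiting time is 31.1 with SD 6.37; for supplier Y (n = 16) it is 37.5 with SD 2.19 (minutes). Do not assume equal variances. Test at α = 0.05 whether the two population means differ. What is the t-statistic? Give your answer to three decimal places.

-2.592

Let group 1 = supplier X, group 2 = supplier Y. H0: μ_1 = μ_2; H1: μ_1 ≠ μ_2 (Welch's two-sample t-test, two-sided).
t = (x̄_1 − x̄_2)/√(s_1²/n_1 + s_2²/n_2) = (31.1 − 37.5)/√(6.37²/7 + 2.19²/16) = -2.592
Welch–Satterthwaite df ≈ 6.63
Two-sided p-value ≈ 0.0376
Since p ≈ 0.0376 < α = 0.05, reject H0; the evidence is statistically significant.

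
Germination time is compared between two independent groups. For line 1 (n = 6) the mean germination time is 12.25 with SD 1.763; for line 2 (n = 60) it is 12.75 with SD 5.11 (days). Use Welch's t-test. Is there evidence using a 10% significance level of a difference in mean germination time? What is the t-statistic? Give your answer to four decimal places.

-0.5121

Let group 1 = line 1, group 2 = line 2. H0: μ_1 = μ_2; H1: μ_1 ≠ μ_2 (Welch's two-sample t-test, two-sided).
t = (x̄_1 − x̄_2)/√(s_1²/n_1 + s_2²/n_2) = (12.25 − 12.75)/√(1.763²/6 + 5.11²/60) = -0.5121
Welch–Satterthwaite df ≈ 15.97
Two-sided p-value ≈ 0.616
Since p ≈ 0.616 > α = 0.1, fail to reject H0; the evidence is not statistically significant.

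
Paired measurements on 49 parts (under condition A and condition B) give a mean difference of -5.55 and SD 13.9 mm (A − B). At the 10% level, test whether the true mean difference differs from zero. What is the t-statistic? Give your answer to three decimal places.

H0: μ_d = 0; H1: μ_d ≠ 0 (paired t-test on the differences, two-sided).
t = d̄/(s_d/√n) = -5.55/(13.9/√49) = -2.795
df = n − 1 = 48
Two-sided p-value ≈ 0.0074
Since p ≈ 0.0074 < α = 0.1, reject H0; the data support H1.

-2.795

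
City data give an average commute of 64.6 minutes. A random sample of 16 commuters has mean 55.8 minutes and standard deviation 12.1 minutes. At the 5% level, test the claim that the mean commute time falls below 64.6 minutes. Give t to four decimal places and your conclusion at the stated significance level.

H0: μ = 64.6; H1: μ < 64.6 (one-sample t-test, left-tailed).
t = (x̄ − μ₀)/(s/√n) = (55.8 − 64.6)/(12.1/√16) = -2.9091
df = n − 1 = 15
p-value = P(T ≤ -2.9091) ≈ 0.0054
Since p ≈ 0.0054 < α = 0.05, reject H0; the evidence is statistically significant.

t = -2.9091; reject H0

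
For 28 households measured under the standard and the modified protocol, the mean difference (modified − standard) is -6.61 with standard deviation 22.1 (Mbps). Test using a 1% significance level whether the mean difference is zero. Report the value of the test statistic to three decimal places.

-1.583

H0: μ_d = 0; H1: μ_d ≠ 0 (paired t-test on the differences, two-sided).
t = d̄/(s_d/√n) = -6.61/(22.1/√28) = -1.583
df = n − 1 = 27
Two-sided p-value ≈ 0.1251
Since p ≈ 0.1251 > α = 0.01, fail to reject H0; the data do not provide sufficient evidence against H0.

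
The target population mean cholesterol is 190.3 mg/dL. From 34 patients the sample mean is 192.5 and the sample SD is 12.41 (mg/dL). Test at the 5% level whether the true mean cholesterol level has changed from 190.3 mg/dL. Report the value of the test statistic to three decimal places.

H0: μ = 190.3; H1: μ ≠ 190.3 (one-sample t-test, two-sided).
t = (x̄ − μ₀)/(s/√n) = (192.5 − 190.3)/(12.41/√34) = 1.034
df = n − 1 = 33
Two-sided p-value ≈ 0.309
Since p ≈ 0.309 > α = 0.05, fail to reject H0; the evidence is not statistically significant.

1.034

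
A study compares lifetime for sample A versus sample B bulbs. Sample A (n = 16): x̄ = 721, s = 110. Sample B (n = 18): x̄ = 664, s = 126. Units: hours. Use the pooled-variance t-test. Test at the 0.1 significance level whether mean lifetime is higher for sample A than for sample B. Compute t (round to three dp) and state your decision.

Let group 1 = sample A, group 2 = sample B. H0: μ_1 = μ_2; H1: μ_1 > μ_2 (two-sample pooled-variance t-test, right-tailed).
s_p² = [(16−1)·110² + (18−1)·126²]/(16+18−2) = 14106
t = (721 − 664)/√[14106·(1/16 + 1/18)] = 1.397
df = n₁ + n₂ − 2 = 32
p-value = P(T ≥ 1.397) ≈ 0.086
Since p ≈ 0.086 < α = 0.1, reject H0; the evidence is statistically significant.

t = 1.397; reject H0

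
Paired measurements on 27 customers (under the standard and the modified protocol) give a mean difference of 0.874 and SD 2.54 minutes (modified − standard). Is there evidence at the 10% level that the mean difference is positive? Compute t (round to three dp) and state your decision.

t = 1.788; reject H0

H0: μ_d = 0; H1: μ_d > 0 (paired t-test on the differences, right-tailed).
t = d̄/(s_d/√n) = 0.874/(2.54/√27) = 1.788
df = n − 1 = 26
p-value = P(T ≥ 1.788) ≈ 0.0427
Since p ≈ 0.0427 < α = 0.1, reject H0; the evidence is statistically significant.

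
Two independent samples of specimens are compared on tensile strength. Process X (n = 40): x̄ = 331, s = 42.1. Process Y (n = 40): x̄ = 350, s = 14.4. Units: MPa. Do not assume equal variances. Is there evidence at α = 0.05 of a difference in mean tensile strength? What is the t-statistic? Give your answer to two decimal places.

-2.70

Let group 1 = process X, group 2 = process Y. H0: μ_1 = μ_2; H1: μ_1 ≠ μ_2 (Welch's two-sample t-test, two-sided).
t = (x̄_1 − x̄_2)/√(s_1²/n_1 + s_2²/n_2) = (331 − 350)/√(42.1²/40 + 14.4²/40) = -2.70
Welch–Satterthwaite df ≈ 48.00
Two-sided p-value ≈ 0.0095
Since p ≈ 0.0095 < α = 0.05, reject H0; the data support H1.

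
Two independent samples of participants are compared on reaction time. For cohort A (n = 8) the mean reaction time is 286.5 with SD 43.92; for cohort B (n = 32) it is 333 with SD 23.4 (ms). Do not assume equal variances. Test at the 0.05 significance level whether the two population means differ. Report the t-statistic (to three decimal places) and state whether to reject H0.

Let group 1 = cohort A, group 2 = cohort B. H0: μ_1 = μ_2; H1: μ_1 ≠ μ_2 (Welch's two-sample t-test, two-sided).
t = (x̄_1 − x̄_2)/√(s_1²/n_1 + s_2²/n_2) = (286.5 − 333)/√(43.92²/8 + 23.4²/32) = -2.894
Welch–Satterthwaite df ≈ 8.02
Two-sided p-value ≈ 0.0200
Since p ≈ 0.0200 < α = 0.05, reject H0; the data support H1.

t = -2.894; reject H0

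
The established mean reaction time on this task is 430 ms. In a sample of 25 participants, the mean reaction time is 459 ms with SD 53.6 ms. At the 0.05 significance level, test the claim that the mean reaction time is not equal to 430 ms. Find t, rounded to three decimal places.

2.705

H0: μ = 430; H1: μ ≠ 430 (one-sample t-test, two-sided).
t = (x̄ − μ₀)/(s/√n) = (459 − 430)/(53.6/√25) = 2.705
df = n − 1 = 24
Two-sided p-value ≈ 0.012
Since p ≈ 0.012 < α = 0.05, reject H0; the data support H1.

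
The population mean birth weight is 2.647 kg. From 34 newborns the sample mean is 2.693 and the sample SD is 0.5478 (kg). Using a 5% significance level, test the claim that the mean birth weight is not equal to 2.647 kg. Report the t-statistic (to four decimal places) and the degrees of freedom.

H0: μ = 2.647; H1: μ ≠ 2.647 (one-sample t-test, two-sided).
t = (x̄ − μ₀)/(s/√n) = (2.693 − 2.647)/(0.5478/√34) = 0.4896
df = n − 1 = 33
Two-sided p-value ≈ 0.6276
Since p ≈ 0.6276 > α = 0.05, fail to reject H0; the evidence is not statistically significant.

t = 0.4896, df = 33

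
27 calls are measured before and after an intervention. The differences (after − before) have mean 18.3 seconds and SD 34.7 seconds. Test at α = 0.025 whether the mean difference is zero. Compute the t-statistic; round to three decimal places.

2.740

H0: μ_d = 0; H1: μ_d ≠ 0 (paired t-test on the differences, two-sided).
t = d̄/(s_d/√n) = 18.3/(34.7/√27) = 2.740
df = n − 1 = 26
Two-sided p-value ≈ 0.0109
Since p ≈ 0.0109 < α = 0.025, reject H0; the data support H1.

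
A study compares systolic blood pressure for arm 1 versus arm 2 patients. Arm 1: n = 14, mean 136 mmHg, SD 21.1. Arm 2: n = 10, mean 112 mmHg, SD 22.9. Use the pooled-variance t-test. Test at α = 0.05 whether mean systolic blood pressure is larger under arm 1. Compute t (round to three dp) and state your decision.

t = 2.652; reject H0

Let group 1 = arm 1, group 2 = arm 2. H0: μ_1 = μ_2; H1: μ_1 > μ_2 (two-sample pooled-variance t-test, right-tailed).
s_p² = [(14−1)·21.1² + (10−1)·22.9²]/(14+10−2) = 477.61
t = (136 − 112)/√[477.61·(1/14 + 1/10)] = 2.652
df = n₁ + n₂ − 2 = 22
p-value = P(T ≥ 2.652) ≈ 0.0073
Since p ≈ 0.0073 < α = 0.05, reject H0; the data support H1.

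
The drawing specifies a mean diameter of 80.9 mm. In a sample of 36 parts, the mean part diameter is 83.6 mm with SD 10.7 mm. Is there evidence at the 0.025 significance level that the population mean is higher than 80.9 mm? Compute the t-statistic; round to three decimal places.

H0: μ = 80.9; H1: μ > 80.9 (one-sample t-test, right-tailed).
t = (x̄ − μ₀)/(s/√n) = (83.6 − 80.9)/(10.7/√36) = 1.514
df = n − 1 = 35
p-value = P(T ≥ 1.514) ≈ 0.0695
Since p ≈ 0.0695 > α = 0.025, fail to reject H0; the evidence is not statistically significant.

1.514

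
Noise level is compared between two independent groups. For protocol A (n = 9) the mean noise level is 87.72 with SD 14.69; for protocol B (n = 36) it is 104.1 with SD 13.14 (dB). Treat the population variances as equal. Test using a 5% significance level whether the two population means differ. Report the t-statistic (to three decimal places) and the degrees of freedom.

t = -3.270, df = 43

Let group 1 = protocol A, group 2 = protocol B. H0: μ_1 = μ_2; H1: μ_1 ≠ μ_2 (two-sample pooled-variance t-test, two-sided).
s_p² = [(9−1)·14.69² + (36−1)·13.14²]/(9+36−2) = 180.685
t = (87.72 − 104.1)/√[180.685·(1/9 + 1/36)] = -3.270
df = n₁ + n₂ − 2 = 43
Two-sided p-value ≈ 0.0021
Since p ≈ 0.0021 < α = 0.05, reject H0; the evidence is statistically significant.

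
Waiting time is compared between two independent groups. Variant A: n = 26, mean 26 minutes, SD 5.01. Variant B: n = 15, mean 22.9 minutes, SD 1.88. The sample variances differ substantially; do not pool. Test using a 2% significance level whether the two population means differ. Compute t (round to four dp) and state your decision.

t = 2.8287; reject H0

Let group 1 = variant A, group 2 = variant B. H0: μ_1 = μ_2; H1: μ_1 ≠ μ_2 (Welch's two-sample t-test, two-sided).
t = (x̄_1 − x̄_2)/√(s_1²/n_1 + s_2²/n_2) = (26 − 22.9)/√(5.01²/26 + 1.88²/15) = 2.8287
Welch–Satterthwaite df ≈ 34.97
Two-sided p-value ≈ 0.008
Since p ≈ 0.008 < α = 0.02, reject H0; the data support H1.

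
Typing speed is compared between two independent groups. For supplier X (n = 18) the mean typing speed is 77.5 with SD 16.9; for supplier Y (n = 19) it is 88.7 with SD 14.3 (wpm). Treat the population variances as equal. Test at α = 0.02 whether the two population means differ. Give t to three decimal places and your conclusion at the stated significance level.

Let group 1 = supplier X, group 2 = supplier Y. H0: μ_1 = μ_2; H1: μ_1 ≠ μ_2 (two-sample pooled-variance t-test, two-sided).
s_p² = [(18−1)·16.9² + (19−1)·14.3²]/(18+19−2) = 243.891
t = (77.5 − 88.7)/√[243.891·(1/18 + 1/19)] = -2.180
df = n₁ + n₂ − 2 = 35
Two-sided p-value ≈ 0.0360
Since p ≈ 0.0360 > α = 0.02, fail to reject H0; the data do not provide sufficient evidence against H0.

t = -2.180; fail to reject H0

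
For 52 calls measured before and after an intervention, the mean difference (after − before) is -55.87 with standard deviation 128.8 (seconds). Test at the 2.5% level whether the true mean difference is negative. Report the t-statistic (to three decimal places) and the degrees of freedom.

H0: μ_d = 0; H1: μ_d < 0 (paired t-test on the differences, left-tailed).
t = d̄/(s_d/√n) = -55.87/(128.8/√52) = -3.128
df = n − 1 = 51
p-value = P(T ≤ -3.128) ≈ 0.001
Since p ≈ 0.001 < α = 0.025, reject H0; the data support H1.

t = -3.128, df = 51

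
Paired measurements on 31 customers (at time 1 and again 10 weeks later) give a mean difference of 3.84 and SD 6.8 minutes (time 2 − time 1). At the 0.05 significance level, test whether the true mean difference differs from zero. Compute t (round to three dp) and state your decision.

t = 3.144; reject H0

H0: μ_d = 0; H1: μ_d ≠ 0 (paired t-test on the differences, two-sided).
t = d̄/(s_d/√n) = 3.84/(6.8/√31) = 3.144
df = n − 1 = 30
Two-sided p-value ≈ 0.004
Since p ≈ 0.004 < α = 0.05, reject H0; the data support H1.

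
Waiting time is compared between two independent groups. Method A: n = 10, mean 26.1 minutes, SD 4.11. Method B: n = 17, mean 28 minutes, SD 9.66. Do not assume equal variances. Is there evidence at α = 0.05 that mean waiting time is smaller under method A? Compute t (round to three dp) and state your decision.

t = -0.709; fail to reject H0

Let group 1 = method A, group 2 = method B. H0: μ_1 = μ_2; H1: μ_1 < μ_2 (Welch's two-sample t-test, left-tailed).
t = (x̄_1 − x̄_2)/√(s_1²/n_1 + s_2²/n_2) = (26.1 − 28)/√(4.11²/10 + 9.66²/17) = -0.709
Welch–Satterthwaite df ≈ 23.42
p-value = P(T ≤ -0.709) ≈ 0.243
Since p ≈ 0.243 > α = 0.05, fail to reject H0; the evidence is not statistically significant.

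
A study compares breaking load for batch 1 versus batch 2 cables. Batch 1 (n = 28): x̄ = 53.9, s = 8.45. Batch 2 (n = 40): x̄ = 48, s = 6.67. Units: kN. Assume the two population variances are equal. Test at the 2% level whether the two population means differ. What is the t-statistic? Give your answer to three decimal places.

3.214

Let group 1 = batch 1, group 2 = batch 2. H0: μ_1 = μ_2; H1: μ_1 ≠ μ_2 (two-sample pooled-variance t-test, two-sided).
s_p² = [(28−1)·8.45² + (40−1)·6.67²]/(28+40−2) = 55.499
t = (53.9 − 48)/√[55.499·(1/28 + 1/40)] = 3.214
df = n₁ + n₂ − 2 = 66
Two-sided p-value ≈ 0.002
Since p ≈ 0.002 < α = 0.02, reject H0; the data support H1.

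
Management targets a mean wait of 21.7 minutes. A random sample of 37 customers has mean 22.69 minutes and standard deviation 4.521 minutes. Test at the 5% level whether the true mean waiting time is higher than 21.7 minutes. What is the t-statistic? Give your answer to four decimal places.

1.3320

H0: μ = 21.7; H1: μ > 21.7 (one-sample t-test, right-tailed).
t = (x̄ − μ₀)/(s/√n) = (22.69 − 21.7)/(4.521/√37) = 1.3320
df = n − 1 = 36
p-value = P(T ≥ 1.3320) ≈ 0.096
Since p ≈ 0.096 > α = 0.05, fail to reject H0; the evidence is not statistically significant.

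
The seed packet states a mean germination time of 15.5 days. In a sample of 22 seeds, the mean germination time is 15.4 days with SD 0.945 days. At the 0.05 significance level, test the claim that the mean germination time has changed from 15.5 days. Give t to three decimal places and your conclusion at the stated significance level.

H0: μ = 15.5; H1: μ ≠ 15.5 (one-sample t-test, two-sided).
t = (x̄ − μ₀)/(s/√n) = (15.4 − 15.5)/(0.945/√22) = -0.496
df = n − 1 = 21
Two-sided p-value ≈ 0.6248
Since p ≈ 0.6248 > α = 0.05, fail to reject H0; the evidence is not statistically significant.

t = -0.496; fail to reject H0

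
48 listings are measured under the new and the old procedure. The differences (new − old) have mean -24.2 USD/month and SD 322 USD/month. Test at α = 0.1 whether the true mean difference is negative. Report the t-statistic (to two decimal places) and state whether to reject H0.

t = -0.52; fail to reject H0

H0: μ_d = 0; H1: μ_d < 0 (paired t-test on the differences, left-tailed).
t = d̄/(s_d/√n) = -24.2/(322/√48) = -0.52
df = n − 1 = 47
p-value = P(T ≤ -0.52) ≈ 0.3025
Since p ≈ 0.3025 > α = 0.1, fail to reject H0; the evidence is not statistically significant.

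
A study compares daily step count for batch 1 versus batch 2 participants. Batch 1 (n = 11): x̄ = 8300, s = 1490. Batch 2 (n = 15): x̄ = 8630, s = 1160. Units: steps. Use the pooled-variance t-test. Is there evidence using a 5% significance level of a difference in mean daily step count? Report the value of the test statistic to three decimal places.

Let group 1 = batch 1, group 2 = batch 2. H0: μ_1 = μ_2; H1: μ_1 ≠ μ_2 (two-sample pooled-variance t-test, two-sided).
s_p² = [(11−1)·1490² + (15−1)·1160²]/(11+15−2) = 1709980
t = (8300 − 8630)/√[1709980·(1/11 + 1/15)] = -0.636
df = n₁ + n₂ − 2 = 24
Two-sided p-value ≈ 0.531
Since p ≈ 0.531 > α = 0.05, fail to reject H0; the evidence is not statistically significant.

-0.636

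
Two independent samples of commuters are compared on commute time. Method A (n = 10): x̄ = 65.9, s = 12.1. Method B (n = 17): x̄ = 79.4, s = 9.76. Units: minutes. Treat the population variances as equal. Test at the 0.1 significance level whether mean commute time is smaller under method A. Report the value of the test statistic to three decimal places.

Let group 1 = method A, group 2 = method B. H0: μ_1 = μ_2; H1: μ_1 < μ_2 (two-sample pooled-variance t-test, left-tailed).
s_p² = [(10−1)·12.1² + (17−1)·9.76²]/(10+17−2) = 113.672
t = (65.9 − 79.4)/√[113.672·(1/10 + 1/17)] = -3.177
df = n₁ + n₂ − 2 = 25
p-value = P(T ≤ -3.177) ≈ 0.002
Since p ≈ 0.002 < α = 0.1, reject H0; the evidence is statistically significant.

-3.177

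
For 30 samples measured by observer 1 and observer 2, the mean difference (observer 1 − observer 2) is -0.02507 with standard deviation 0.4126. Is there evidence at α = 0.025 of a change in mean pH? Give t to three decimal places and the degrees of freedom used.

H0: μ_d = 0; H1: μ_d ≠ 0 (paired t-test on the differences, two-sided).
t = d̄/(s_d/√n) = -0.02507/(0.4126/√30) = -0.333
df = n − 1 = 29
Two-sided p-value ≈ 0.7417
Since p ≈ 0.7417 > α = 0.025, fail to reject H0; the data do not provide sufficient evidence against H0.

t = -0.333, df = 29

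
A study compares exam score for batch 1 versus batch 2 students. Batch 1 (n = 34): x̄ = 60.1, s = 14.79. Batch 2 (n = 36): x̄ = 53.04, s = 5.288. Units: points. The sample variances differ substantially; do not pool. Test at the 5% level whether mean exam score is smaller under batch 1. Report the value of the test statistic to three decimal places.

2.629

Let group 1 = batch 1, group 2 = batch 2. H0: μ_1 = μ_2; H1: μ_1 < μ_2 (Welch's two-sample t-test, left-tailed).
t = (x̄_1 − x̄_2)/√(s_1²/n_1 + s_2²/n_2) = (60.1 − 53.04)/√(14.79²/34 + 5.288²/36) = 2.629
Welch–Satterthwaite df ≈ 40.89
p-value = P(T ≤ 2.629) ≈ 0.994
Since p ≈ 0.994 > α = 0.05, fail to reject H0; the data do not provide sufficient evidence against H0.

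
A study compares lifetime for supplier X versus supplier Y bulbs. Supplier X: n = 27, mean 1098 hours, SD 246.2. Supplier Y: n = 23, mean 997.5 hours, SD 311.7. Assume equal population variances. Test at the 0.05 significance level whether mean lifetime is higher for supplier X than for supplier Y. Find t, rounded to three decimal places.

1.273

Let group 1 = supplier X, group 2 = supplier Y. H0: μ_1 = μ_2; H1: μ_1 > μ_2 (two-sample pooled-variance t-test, right-tailed).
s_p² = [(27−1)·246.2² + (23−1)·311.7²]/(27+23−2) = 77363.1
t = (1098 − 997.5)/√[77363.1·(1/27 + 1/23)] = 1.273
df = n₁ + n₂ − 2 = 48
p-value = P(T ≥ 1.273) ≈ 0.1045
Since p ≈ 0.1045 > α = 0.05, fail to reject H0; the evidence is not statistically significant.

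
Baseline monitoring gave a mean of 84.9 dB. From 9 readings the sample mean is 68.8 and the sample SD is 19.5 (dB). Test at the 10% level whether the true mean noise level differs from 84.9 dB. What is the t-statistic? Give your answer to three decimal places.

-2.477

H0: μ = 84.9; H1: μ ≠ 84.9 (one-sample t-test, two-sided).
t = (x̄ − μ₀)/(s/√n) = (68.8 − 84.9)/(19.5/√9) = -2.477
df = n − 1 = 8
Two-sided p-value ≈ 0.0383
Since p ≈ 0.0383 < α = 0.1, reject H0; the evidence is statistically significant.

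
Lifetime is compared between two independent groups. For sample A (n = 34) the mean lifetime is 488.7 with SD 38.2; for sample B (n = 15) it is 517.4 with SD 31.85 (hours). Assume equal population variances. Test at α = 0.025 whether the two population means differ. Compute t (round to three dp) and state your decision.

t = -2.542; reject H0

Let group 1 = sample A, group 2 = sample B. H0: μ_1 = μ_2; H1: μ_1 ≠ μ_2 (two-sample pooled-variance t-test, two-sided).
s_p² = [(34−1)·38.2² + (15−1)·31.85²]/(34+15−2) = 1326.74
t = (488.7 − 517.4)/√[1326.74·(1/34 + 1/15)] = -2.542
df = n₁ + n₂ − 2 = 47
Two-sided p-value ≈ 0.014
Since p ≈ 0.014 < α = 0.025, reject H0; the data support H1.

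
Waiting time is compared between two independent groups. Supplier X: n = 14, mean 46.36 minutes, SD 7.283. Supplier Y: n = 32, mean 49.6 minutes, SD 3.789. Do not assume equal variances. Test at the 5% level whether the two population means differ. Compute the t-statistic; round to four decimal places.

-1.5740

Let group 1 = supplier X, group 2 = supplier Y. H0: μ_1 = μ_2; H1: μ_1 ≠ μ_2 (Welch's two-sample t-test, two-sided).
t = (x̄_1 − x̄_2)/√(s_1²/n_1 + s_2²/n_2) = (46.36 − 49.6)/√(7.283²/14 + 3.789²/32) = -1.5740
Welch–Satterthwaite df ≈ 16.17
Two-sided p-value ≈ 0.1349
Since p ≈ 0.1349 > α = 0.05, fail to reject H0; the evidence is not statistically significant.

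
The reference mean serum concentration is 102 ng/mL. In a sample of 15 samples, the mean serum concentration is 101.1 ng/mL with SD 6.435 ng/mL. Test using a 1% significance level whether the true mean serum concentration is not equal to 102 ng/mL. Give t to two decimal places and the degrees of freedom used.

H0: μ = 102; H1: μ ≠ 102 (one-sample t-test, two-sided).
t = (x̄ − μ₀)/(s/√n) = (101.1 − 102)/(6.435/√15) = -0.54
df = n − 1 = 14
Two-sided p-value ≈ 0.597
Since p ≈ 0.597 > α = 0.01, fail to reject H0; the data do not provide sufficient evidence against H0.

t = -0.54, df = 14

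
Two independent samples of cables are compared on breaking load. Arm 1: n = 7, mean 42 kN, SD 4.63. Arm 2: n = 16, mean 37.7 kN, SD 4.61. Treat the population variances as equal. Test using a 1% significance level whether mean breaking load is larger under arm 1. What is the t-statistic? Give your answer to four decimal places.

Let group 1 = arm 1, group 2 = arm 2. H0: μ_1 = μ_2; H1: μ_1 > μ_2 (two-sample pooled-variance t-test, right-tailed).
s_p² = [(7−1)·4.63² + (16−1)·4.61²]/(7+16−2) = 21.3049
t = (42 − 37.7)/√[21.3049·(1/7 + 1/16)] = 2.0558
df = n₁ + n₂ − 2 = 21
p-value = P(T ≥ 2.0558) ≈ 0.0262
Since p ≈ 0.0262 > α = 0.01, fail to reject H0; the data do not provide sufficient evidence against H0.

2.0558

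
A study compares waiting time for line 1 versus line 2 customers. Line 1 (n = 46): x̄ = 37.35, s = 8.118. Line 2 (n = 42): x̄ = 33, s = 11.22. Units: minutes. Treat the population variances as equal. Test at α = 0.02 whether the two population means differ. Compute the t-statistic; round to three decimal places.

Let group 1 = line 1, group 2 = line 2. H0: μ_1 = μ_2; H1: μ_1 ≠ μ_2 (two-sample pooled-variance t-test, two-sided).
s_p² = [(46−1)·8.118² + (42−1)·11.22²]/(46+42−2) = 94.5001
t = (37.35 − 33)/√[94.5001·(1/46 + 1/42)] = 2.097
df = n₁ + n₂ − 2 = 86
Two-sided p-value ≈ 0.0390
Since p ≈ 0.0390 > α = 0.02, fail to reject H0; the data do not provide sufficient evidence against H0.

2.097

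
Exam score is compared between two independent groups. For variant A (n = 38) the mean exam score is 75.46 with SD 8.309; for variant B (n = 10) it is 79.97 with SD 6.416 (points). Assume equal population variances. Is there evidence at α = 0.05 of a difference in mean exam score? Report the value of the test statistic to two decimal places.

-1.59

Let group 1 = variant A, group 2 = variant B. H0: μ_1 = μ_2; H1: μ_1 ≠ μ_2 (two-sample pooled-variance t-test, two-sided).
s_p² = [(38−1)·8.309² + (10−1)·6.416²]/(38+10−2) = 63.5858
t = (75.46 − 79.97)/√[63.5858·(1/38 + 1/10)] = -1.59
df = n₁ + n₂ − 2 = 46
Two-sided p-value ≈ 0.118
Since p ≈ 0.118 > α = 0.05, fail to reject H0; the data do not provide sufficient evidence against H0.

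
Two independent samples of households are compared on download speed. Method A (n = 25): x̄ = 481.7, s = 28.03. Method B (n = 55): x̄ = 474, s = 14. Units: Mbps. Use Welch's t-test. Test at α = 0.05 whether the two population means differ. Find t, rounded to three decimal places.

Let group 1 = method A, group 2 = method B. H0: μ_1 = μ_2; H1: μ_1 ≠ μ_2 (Welch's two-sample t-test, two-sided).
t = (x̄_1 − x̄_2)/√(s_1²/n_1 + s_2²/n_2) = (481.7 − 474)/√(28.03²/25 + 14²/55) = 1.302
Welch–Satterthwaite df ≈ 29.58
Two-sided p-value ≈ 0.2031
Since p ≈ 0.2031 > α = 0.05, fail to reject H0; the data do not provide sufficient evidence against H0.

1.302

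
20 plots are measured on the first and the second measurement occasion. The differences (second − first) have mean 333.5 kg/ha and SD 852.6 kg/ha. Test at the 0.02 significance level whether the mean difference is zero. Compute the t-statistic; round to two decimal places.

1.75

H0: μ_d = 0; H1: μ_d ≠ 0 (paired t-test on the differences, two-sided).
t = d̄/(s_d/√n) = 333.5/(852.6/√20) = 1.75
df = n − 1 = 19
Two-sided p-value ≈ 0.0964
Since p ≈ 0.0964 > α = 0.02, fail to reject H0; the data do not provide sufficient evidence against H0.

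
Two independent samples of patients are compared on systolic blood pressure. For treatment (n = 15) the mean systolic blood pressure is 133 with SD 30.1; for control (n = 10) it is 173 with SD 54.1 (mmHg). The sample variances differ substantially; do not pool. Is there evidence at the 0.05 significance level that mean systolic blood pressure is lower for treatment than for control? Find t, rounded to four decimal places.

Let group 1 = treatment, group 2 = control. H0: μ_1 = μ_2; H1: μ_1 < μ_2 (Welch's two-sample t-test, left-tailed).
t = (x̄_1 − x̄_2)/√(s_1²/n_1 + s_2²/n_2) = (133 − 173)/√(30.1²/15 + 54.1²/10) = -2.1287
Welch–Satterthwaite df ≈ 12.75
p-value = P(T ≤ -2.1287) ≈ 0.027
Since p ≈ 0.027 < α = 0.05, reject H0; the evidence is statistically significant.

-2.1287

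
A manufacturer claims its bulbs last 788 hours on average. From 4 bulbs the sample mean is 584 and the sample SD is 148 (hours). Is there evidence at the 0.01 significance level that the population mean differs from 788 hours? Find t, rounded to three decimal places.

H0: μ = 788; H1: μ ≠ 788 (one-sample t-test, two-sided).
t = (x̄ − μ₀)/(s/√n) = (584 − 788)/(148/√4) = -2.757
df = n − 1 = 3
Two-sided p-value ≈ 0.0703
Since p ≈ 0.0703 > α = 0.01, fail to reject H0; the data do not provide sufficient evidence against H0.

-2.757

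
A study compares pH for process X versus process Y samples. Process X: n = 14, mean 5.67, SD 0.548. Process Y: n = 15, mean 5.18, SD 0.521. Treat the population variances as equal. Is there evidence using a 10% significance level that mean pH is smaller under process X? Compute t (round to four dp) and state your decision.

Let group 1 = process X, group 2 = process Y. H0: μ_1 = μ_2; H1: μ_1 < μ_2 (two-sample pooled-variance t-test, left-tailed).
s_p² = [(14−1)·0.548² + (15−1)·0.521²]/(14+15−2) = 0.285338
t = (5.67 − 5.18)/√[0.285338·(1/14 + 1/15)] = 2.4685
df = n₁ + n₂ − 2 = 27
p-value = P(T ≤ 2.4685) ≈ 0.990
Since p ≈ 0.990 > α = 0.1, fail to reject H0; the evidence is not statistically significant.

t = 2.4685; fail to reject H0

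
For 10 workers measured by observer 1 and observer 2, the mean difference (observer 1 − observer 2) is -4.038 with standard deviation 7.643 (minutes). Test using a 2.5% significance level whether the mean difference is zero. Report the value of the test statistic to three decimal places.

H0: μ_d = 0; H1: μ_d ≠ 0 (paired t-test on the differences, two-sided).
t = d̄/(s_d/√n) = -4.038/(7.643/√10) = -1.671
df = n − 1 = 9
Two-sided p-value ≈ 0.1291
Since p ≈ 0.1291 > α = 0.025, fail to reject H0; the data do not provide sufficient evidence against H0.

-1.671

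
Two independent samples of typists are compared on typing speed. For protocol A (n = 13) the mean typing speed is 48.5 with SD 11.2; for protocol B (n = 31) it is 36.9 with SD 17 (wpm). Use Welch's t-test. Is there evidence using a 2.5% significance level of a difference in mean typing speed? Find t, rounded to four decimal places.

2.6632

Let group 1 = protocol A, group 2 = protocol B. H0: μ_1 = μ_2; H1: μ_1 ≠ μ_2 (Welch's two-sample t-test, two-sided).
t = (x̄_1 − x̄_2)/√(s_1²/n_1 + s_2²/n_2) = (48.5 − 36.9)/√(11.2²/13 + 17²/31) = 2.6632
Welch–Satterthwaite df ≈ 33.78
Two-sided p-value ≈ 0.0118
Since p ≈ 0.0118 < α = 0.025, reject H0; the data support H1.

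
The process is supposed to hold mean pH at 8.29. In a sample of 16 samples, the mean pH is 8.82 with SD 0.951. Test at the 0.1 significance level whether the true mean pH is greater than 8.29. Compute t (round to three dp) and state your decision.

H0: μ = 8.29; H1: μ > 8.29 (one-sample t-test, right-tailed).
t = (x̄ − μ₀)/(s/√n) = (8.82 − 8.29)/(0.951/√16) = 2.229
df = n − 1 = 15
p-value = P(T ≥ 2.229) ≈ 0.0208
Since p ≈ 0.0208 < α = 0.1, reject H0; the evidence is statistically significant.

t = 2.229; reject H0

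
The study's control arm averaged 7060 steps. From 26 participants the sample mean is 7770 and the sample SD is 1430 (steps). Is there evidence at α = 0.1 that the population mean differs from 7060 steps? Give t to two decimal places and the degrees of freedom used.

t = 2.53, df = 25

H0: μ = 7060; H1: μ ≠ 7060 (one-sample t-test, two-sided).
t = (x̄ − μ₀)/(s/√n) = (7770 − 7060)/(1430/√26) = 2.53
df = n − 1 = 25
Two-sided p-value ≈ 0.0180
Since p ≈ 0.0180 < α = 0.1, reject H0; the evidence is statistically significant.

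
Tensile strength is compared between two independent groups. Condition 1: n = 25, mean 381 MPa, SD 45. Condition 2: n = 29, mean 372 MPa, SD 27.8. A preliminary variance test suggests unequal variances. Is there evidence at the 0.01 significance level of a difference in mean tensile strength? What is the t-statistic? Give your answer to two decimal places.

Let group 1 = condition 1, group 2 = condition 2. H0: μ_1 = μ_2; H1: μ_1 ≠ μ_2 (Welch's two-sample t-test, two-sided).
t = (x̄_1 − x̄_2)/√(s_1²/n_1 + s_2²/n_2) = (381 − 372)/√(45²/25 + 27.8²/29) = 0.87
Welch–Satterthwaite df ≈ 38.79
Two-sided p-value ≈ 0.391
Since p ≈ 0.391 > α = 0.01, fail to reject H0; the evidence is not statistically significant.

0.87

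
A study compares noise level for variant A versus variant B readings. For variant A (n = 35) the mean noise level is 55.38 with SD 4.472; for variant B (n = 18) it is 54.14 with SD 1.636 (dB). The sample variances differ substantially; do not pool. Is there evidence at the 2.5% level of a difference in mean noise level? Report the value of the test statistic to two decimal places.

1.46

Let group 1 = variant A, group 2 = variant B. H0: μ_1 = μ_2; H1: μ_1 ≠ μ_2 (Welch's two-sample t-test, two-sided).
t = (x̄_1 − x̄_2)/√(s_1²/n_1 + s_2²/n_2) = (55.38 − 54.14)/√(4.472²/35 + 1.636²/18) = 1.46
Welch–Satterthwaite df ≈ 47.56
Two-sided p-value ≈ 0.1505
Since p ≈ 0.1505 > α = 0.025, fail to reject H0; the evidence is not statistically significant.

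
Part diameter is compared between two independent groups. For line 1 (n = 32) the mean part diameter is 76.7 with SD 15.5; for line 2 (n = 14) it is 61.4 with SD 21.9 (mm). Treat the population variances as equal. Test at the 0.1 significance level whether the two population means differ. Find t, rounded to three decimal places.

Let group 1 = line 1, group 2 = line 2. H0: μ_1 = μ_2; H1: μ_1 ≠ μ_2 (two-sample pooled-variance t-test, two-sided).
s_p² = [(32−1)·15.5² + (14−1)·21.9²]/(32+14−2) = 310.97
t = (76.7 − 61.4)/√[310.97·(1/32 + 1/14)] = 2.708
df = n₁ + n₂ − 2 = 44
Two-sided p-value ≈ 0.0096
Since p ≈ 0.0096 < α = 0.1, reject H0; the evidence is statistically significant.

2.708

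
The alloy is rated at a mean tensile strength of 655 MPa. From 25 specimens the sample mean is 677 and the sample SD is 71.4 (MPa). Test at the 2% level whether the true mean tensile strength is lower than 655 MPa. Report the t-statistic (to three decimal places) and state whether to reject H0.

t = 1.541; fail to reject H0

H0: μ = 655; H1: μ < 655 (one-sample t-test, left-tailed).
t = (x̄ − μ₀)/(s/√n) = (677 − 655)/(71.4/√25) = 1.541
df = n − 1 = 24
p-value = P(T ≤ 1.541) ≈ 0.932
Since p ≈ 0.932 > α = 0.02, fail to reject H0; the evidence is not statistically significant.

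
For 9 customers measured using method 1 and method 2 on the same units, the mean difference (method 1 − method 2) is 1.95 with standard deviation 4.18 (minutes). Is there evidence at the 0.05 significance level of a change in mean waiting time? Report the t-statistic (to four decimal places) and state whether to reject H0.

t = 1.3995; fail to reject H0

H0: μ_d = 0; H1: μ_d ≠ 0 (paired t-test on the differences, two-sided).
t = d̄/(s_d/√n) = 1.95/(4.18/√9) = 1.3995
df = n − 1 = 8
Two-sided p-value ≈ 0.199
Since p ≈ 0.199 > α = 0.05, fail to reject H0; the evidence is not statistically significant.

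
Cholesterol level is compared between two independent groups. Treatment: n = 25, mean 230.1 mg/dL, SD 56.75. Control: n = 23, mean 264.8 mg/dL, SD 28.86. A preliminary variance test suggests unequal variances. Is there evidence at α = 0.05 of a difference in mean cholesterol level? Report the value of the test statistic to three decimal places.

Let group 1 = treatment, group 2 = control. H0: μ_1 = μ_2; H1: μ_1 ≠ μ_2 (Welch's two-sample t-test, two-sided).
t = (x̄_1 − x̄_2)/√(s_1²/n_1 + s_2²/n_2) = (230.1 − 264.8)/√(56.75²/25 + 28.86²/23) = -2.701
Welch–Satterthwaite df ≈ 36.26
Two-sided p-value ≈ 0.0104
Since p ≈ 0.0104 < α = 0.05, reject H0; the evidence is statistically significant.

-2.701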